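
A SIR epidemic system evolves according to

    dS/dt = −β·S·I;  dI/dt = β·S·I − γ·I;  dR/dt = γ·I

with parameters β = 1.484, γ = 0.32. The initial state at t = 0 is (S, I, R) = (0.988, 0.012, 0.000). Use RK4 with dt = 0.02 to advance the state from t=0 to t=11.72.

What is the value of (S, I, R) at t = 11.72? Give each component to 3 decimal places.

(S, I, R) = (0.016, 0.094, 0.890)

t=0.000: state=(0.988, 0.012, 0.000)
step 1 (dt=0.02): k1=(-0.018, 0.014, 0.004), k2=(-0.018, 0.014, 0.004), k3=(-0.018, 0.014, 0.004), k4=(-0.018, 0.014, 0.004); state += dt/6·(k1+2k2+2k3+k4)
t=0.020: state=(0.988, 0.012, 0.000)
t=0.040: state=(0.987, 0.013, 0.000)
t=0.060: state=(0.987, 0.013, 0.000)
continuing one RK4 step at a time; state shown every 25 steps (Δt=0.5):
t=0.500: state=(0.976, 0.021, 0.003)
t=1.000: state=(0.956, 0.037, 0.007)
t=1.500: state=(0.922, 0.063, 0.015)
t=2.000: state=(0.867, 0.105, 0.028)
t=2.500: state=(0.785, 0.165, 0.050)
t=3.000: state=(0.675, 0.243, 0.082)
t=3.500: state=(0.547, 0.326, 0.128)
t=4.000: state=(0.418, 0.397, 0.186)
t=4.500: state=(0.305, 0.441, 0.253)
t=5.000: state=(0.219, 0.456, 0.325)
t=5.500: state=(0.156, 0.446, 0.398)
t=6.000: state=(0.113, 0.420, 0.467)
t=6.500: state=(0.084, 0.384, 0.532)
t=7.000: state=(0.064, 0.346, 0.590)
t=7.500: state=(0.050, 0.307, 0.642)
t=8.000: state=(0.041, 0.271, 0.689)
t=8.500: state=(0.034, 0.237, 0.729)
t=9.000: state=(0.028, 0.207, 0.765)
t=9.500: state=(0.025, 0.180, 0.796)
t=10.000: state=(0.022, 0.156, 0.822)
t=10.500: state=(0.020, 0.135, 0.846)
t=11.000: state=(0.018, 0.117, 0.866)
t=11.500: state=(0.016, 0.101, 0.883)
t=11.720: state=(0.016, 0.094, 0.890)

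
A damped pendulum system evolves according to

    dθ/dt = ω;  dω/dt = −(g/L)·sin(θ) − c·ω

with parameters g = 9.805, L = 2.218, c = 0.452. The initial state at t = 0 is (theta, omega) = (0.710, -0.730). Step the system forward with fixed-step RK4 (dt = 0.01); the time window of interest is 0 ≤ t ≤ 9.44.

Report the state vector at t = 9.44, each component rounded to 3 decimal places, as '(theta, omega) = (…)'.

(theta, omega) = (0.040, -0.175)

t=0.000: state=(0.710, -0.730)
step 1 (dt=0.01): k1=(-0.730, -2.552), k2=(-0.743, -2.534), k3=(-0.743, -2.533), k4=(-0.755, -2.515); state += dt/6·(k1+2k2+2k3+k4)
t=0.010: state=(0.703, -0.755)
t=0.020: state=(0.695, -0.780)
t=0.030: state=(0.687, -0.805)
continuing one RK4 step at a time; state shown every 50 steps (Δt=0.5):
t=0.500: state=(0.121, -1.400)
t=1.000: state=(-0.454, -0.717)
t=1.500: state=(-0.517, 0.437)
t=2.000: state=(-0.119, 0.993)
t=2.500: state=(0.304, 0.559)
t=3.000: state=(0.372, -0.278)
t=3.500: state=(0.097, -0.704)
t=4.000: state=(-0.209, -0.417)
t=4.500: state=(-0.266, 0.184)
t=5.000: state=(-0.074, 0.500)
t=5.500: state=(0.145, 0.304)
t=6.000: state=(0.190, -0.125)
t=6.500: state=(0.055, -0.355)
t=7.000: state=(-0.102, -0.220)
t=7.500: state=(-0.136, 0.086)
t=8.000: state=(-0.041, 0.253)
t=8.500: state=(0.072, 0.159)
t=9.000: state=(0.097, -0.059)
t=9.440: state=(0.040, -0.175)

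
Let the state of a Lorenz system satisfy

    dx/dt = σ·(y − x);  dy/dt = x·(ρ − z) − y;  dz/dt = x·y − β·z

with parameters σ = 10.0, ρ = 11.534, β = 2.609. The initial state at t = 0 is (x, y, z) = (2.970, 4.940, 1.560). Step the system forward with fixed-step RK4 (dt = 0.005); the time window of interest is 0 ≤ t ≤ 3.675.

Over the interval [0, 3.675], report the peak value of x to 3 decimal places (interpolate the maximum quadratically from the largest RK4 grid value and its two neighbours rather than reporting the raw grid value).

t=0.000: state=(2.970, 4.940, 1.560)
step 1 (dt=0.005): k1=(19.700, 24.683, 10.602), k2=(19.825, 25.032, 10.962), k3=(19.830, 25.032, 10.964), k4=(19.960, 25.378, 11.333); state += dt/6·(k1+2k2+2k3+k4)
t=0.005: state=(3.069, 5.065, 1.615)
t=0.010: state=(3.170, 5.194, 1.673)
t=0.015: state=(3.272, 5.326, 1.736)
continuing one RK4 step at a time; state shown every 40 steps (Δt=0.2):
t=0.200: state=(8.119, 10.761, 8.539)
t=0.400: state=(7.573, 4.345, 16.811)
t=0.600: state=(2.276, 0.941, 11.376)
t=0.800: state=(1.351, 1.451, 7.021)
t=1.000: state=(2.219, 3.008, 4.765)
t=1.200: state=(4.772, 6.563, 5.494)
t=1.400: state=(8.053, 8.680, 12.117)
t=1.600: state=(5.742, 3.660, 14.162)
t=1.800: state=(2.974, 2.420, 10.083)
t=2.000: state=(3.049, 3.570, 7.281)
t=2.200: state=(4.864, 6.096, 7.344)
t=2.400: state=(7.011, 7.479, 11.306)
t=2.600: state=(5.892, 4.649, 13.092)
t=2.800: state=(3.929, 3.429, 10.535)
t=3.000: state=(3.906, 4.315, 8.480)
t=3.200: state=(5.261, 6.091, 8.816)
t=3.400: state=(6.415, 6.508, 11.386)
t=3.600: state=(5.526, 4.771, 12.076)
t=3.675: state=(4.981, 4.314, 11.542)
largest grid value and its neighbours: x(0.290)=9.56101, x(0.295)=9.56355, x(0.300)=9.55621
parabola through these three points peaks at t≈0.294 with x≈9.56384

max x = 9.564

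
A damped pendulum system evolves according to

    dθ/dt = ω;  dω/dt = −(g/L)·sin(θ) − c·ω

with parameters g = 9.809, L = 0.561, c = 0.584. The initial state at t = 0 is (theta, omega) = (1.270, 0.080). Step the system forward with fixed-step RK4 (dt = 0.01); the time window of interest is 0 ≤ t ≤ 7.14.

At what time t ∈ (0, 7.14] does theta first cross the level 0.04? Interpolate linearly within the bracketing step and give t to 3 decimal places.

t=0.000: state=(1.270, 0.080)
step 1 (dt=0.01): k1=(0.080, -16.747), k2=(-0.004, -16.700), k3=(-0.003, -16.698), k4=(-0.087, -16.649); state += dt/6·(k1+2k2+2k3+k4)
t=0.010: state=(1.270, -0.087)
t=0.020: state=(1.268, -0.253)
t=0.030: state=(1.265, -0.418)
continuing one RK4 step at a time; state shown every 25 steps (Δt=0.25):
t=0.250: state=(0.807, -3.536)
t=0.430: state=(0.057, -4.424)
next step: t=0.440: state=(0.013, -4.404) — theta has crossed 0.04
linear interpolation between t=0.430 (0.05733) and t=0.440 (0.01319) → t≈0.434

t = 0.434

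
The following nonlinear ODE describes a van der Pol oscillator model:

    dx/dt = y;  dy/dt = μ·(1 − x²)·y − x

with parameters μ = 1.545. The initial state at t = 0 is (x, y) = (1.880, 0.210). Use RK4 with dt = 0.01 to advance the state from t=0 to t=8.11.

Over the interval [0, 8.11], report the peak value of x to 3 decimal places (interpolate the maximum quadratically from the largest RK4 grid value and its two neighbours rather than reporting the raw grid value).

max x = 2.016

t=0.000: state=(1.880, 0.210)
step 1 (dt=0.01): k1=(0.210, -2.702), k2=(0.196, -2.652), k3=(0.197, -2.652), k4=(0.183, -2.602); state += dt/6·(k1+2k2+2k3+k4)
t=0.010: state=(1.882, 0.183)
t=0.020: state=(1.884, 0.158)
t=0.030: state=(1.885, 0.133)
continuing one RK4 step at a time; state shown every 50 steps (Δt=0.5):
t=0.500: state=(1.790, -0.391)
t=1.000: state=(1.550, -0.563)
t=1.500: state=(1.219, -0.786)
t=2.000: state=(0.715, -1.315)
t=2.500: state=(-0.254, -2.761)
t=3.000: state=(-1.712, -1.929)
t=3.500: state=(-2.006, 0.163)
t=4.000: state=(-1.839, 0.432)
t=4.500: state=(-1.594, 0.553)
t=5.000: state=(-1.274, 0.748)
t=5.500: state=(-0.804, 1.206)
t=6.000: state=(0.071, 2.500)
t=6.500: state=(1.561, 2.438)
t=7.000: state=(2.015, -0.061)
t=7.500: state=(1.869, -0.414)
t=8.000: state=(1.632, -0.534)
t=8.110: state=(1.571, -0.564)
largest grid value and its neighbours: x(6.960)=2.01569, x(6.970)=2.01574, x(6.980)=2.01559
parabola through these three points peaks at t≈6.968 with x≈2.01574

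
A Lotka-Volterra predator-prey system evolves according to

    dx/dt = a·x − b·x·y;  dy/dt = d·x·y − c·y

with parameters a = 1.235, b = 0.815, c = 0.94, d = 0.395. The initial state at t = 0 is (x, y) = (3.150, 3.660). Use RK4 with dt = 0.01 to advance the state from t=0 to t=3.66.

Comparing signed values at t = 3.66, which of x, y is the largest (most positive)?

largest component: x

t=0.000: state=(3.150, 3.660)
step 1 (dt=0.01): k1=(-5.506, 1.114), k2=(-5.472, 1.075), k3=(-5.472, 1.076), k4=(-5.437, 1.037); state += dt/6·(k1+2k2+2k3+k4)
t=0.010: state=(3.095, 3.671)
t=0.020: state=(3.041, 3.681)
t=0.030: state=(2.988, 3.690)
continuing one RK4 step at a time; state shown every 20 steps (Δt=0.2):
t=0.200: state=(2.198, 3.739)
t=0.400: state=(1.545, 3.585)
t=0.600: state=(1.128, 3.297)
t=0.800: state=(0.867, 2.954)
t=1.000: state=(0.706, 2.603)
t=1.200: state=(0.608, 2.271)
t=1.400: state=(0.551, 1.969)
t=1.600: state=(0.523, 1.702)
t=1.800: state=(0.517, 1.470)
t=2.000: state=(0.530, 1.269)
t=2.200: state=(0.560, 1.098)
t=2.400: state=(0.606, 0.952)
t=2.600: state=(0.672, 0.830)
t=2.800: state=(0.757, 0.727)
t=3.000: state=(0.867, 0.643)
t=3.200: state=(1.006, 0.573)
t=3.400: state=(1.178, 0.518)
t=3.600: state=(1.392, 0.475)
t=3.660: state=(1.465, 0.464)
compare at T: x=1.465, y=0.464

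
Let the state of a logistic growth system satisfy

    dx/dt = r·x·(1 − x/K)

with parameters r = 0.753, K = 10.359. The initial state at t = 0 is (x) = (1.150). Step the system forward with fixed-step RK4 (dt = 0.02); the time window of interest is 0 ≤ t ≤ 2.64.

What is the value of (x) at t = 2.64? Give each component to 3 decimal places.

(x) = (4.940)

t=0.000: state=(1.150)
step 1 (dt=0.02): k1=(0.770), k2=(0.774), k3=(0.774), k4=(0.779); state += dt/6·(k1+2k2+2k3+k4)
t=0.020: state=(1.165)
t=0.040: state=(1.181)
t=0.060: state=(1.197)
continuing one RK4 step at a time; state shown every 5 steps (Δt=0.1):
t=0.100: state=(1.229)
t=0.200: state=(1.313)
t=0.300: state=(1.402)
t=0.400: state=(1.496)
t=0.500: state=(1.595)
t=0.600: state=(1.699)
t=0.700: state=(1.809)
t=0.800: state=(1.924)
t=0.900: state=(2.045)
t=1.000: state=(2.171)
t=1.100: state=(2.303)
t=1.200: state=(2.441)
t=1.300: state=(2.584)
t=1.400: state=(2.733)
t=1.500: state=(2.887)
t=1.600: state=(3.046)
t=1.700: state=(3.211)
t=1.800: state=(3.380)
t=1.900: state=(3.554)
t=2.000: state=(3.731)
t=2.100: state=(3.913)
t=2.200: state=(4.098)
t=2.300: state=(4.286)
t=2.400: state=(4.476)
t=2.500: state=(4.669)
t=2.600: state=(4.862)
t=2.640: state=(4.940)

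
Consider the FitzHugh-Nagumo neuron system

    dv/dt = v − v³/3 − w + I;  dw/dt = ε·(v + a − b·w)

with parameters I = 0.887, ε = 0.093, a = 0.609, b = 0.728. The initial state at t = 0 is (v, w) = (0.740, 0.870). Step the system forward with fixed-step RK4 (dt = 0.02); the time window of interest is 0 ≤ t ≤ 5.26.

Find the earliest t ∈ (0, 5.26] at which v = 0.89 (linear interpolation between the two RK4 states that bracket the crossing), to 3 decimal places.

t = 0.234

t=0.000: state=(0.740, 0.870)
step 1 (dt=0.02): k1=(0.622, 0.067), k2=(0.624, 0.067), k3=(0.624, 0.067), k4=(0.626, 0.068); state += dt/6·(k1+2k2+2k3+k4)
t=0.020: state=(0.752, 0.871)
t=0.040: state=(0.765, 0.873)
t=0.060: state=(0.778, 0.874)
continuing one RK4 step at a time; state shown every 10 steps (Δt=0.2):
t=0.200: state=(0.868, 0.884)
t=0.220: state=(0.881, 0.886)
next step: t=0.240: state=(0.894, 0.888) — v has crossed 0.89
linear interpolation between t=0.220 (0.88096) and t=0.240 (0.89405) → t≈0.234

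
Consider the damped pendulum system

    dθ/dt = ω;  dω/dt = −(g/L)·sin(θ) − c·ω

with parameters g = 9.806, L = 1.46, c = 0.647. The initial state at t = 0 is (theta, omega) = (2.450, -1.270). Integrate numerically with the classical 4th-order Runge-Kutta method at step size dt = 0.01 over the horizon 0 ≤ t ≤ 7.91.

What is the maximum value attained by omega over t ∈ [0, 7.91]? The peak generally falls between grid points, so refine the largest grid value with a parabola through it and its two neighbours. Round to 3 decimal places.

max omega = 2.648

t=0.000: state=(2.450, -1.270)
step 1 (dt=0.01): k1=(-1.270, -3.462), k2=(-1.287, -3.483), k3=(-1.287, -3.484), k4=(-1.305, -3.506); state += dt/6·(k1+2k2+2k3+k4)
t=0.010: state=(2.437, -1.305)
t=0.020: state=(2.424, -1.340)
t=0.030: state=(2.410, -1.376)
continuing one RK4 step at a time; state shown every 50 steps (Δt=0.5):
t=0.500: state=(1.294, -3.450)
t=1.000: state=(-0.593, -3.183)
t=1.500: state=(-1.334, 0.231)
t=2.000: state=(-0.550, 2.542)
t=2.500: state=(0.617, 1.538)
t=3.000: state=(0.750, -0.925)
t=3.500: state=(-0.018, -1.700)
t=4.000: state=(-0.550, -0.225)
t=4.500: state=(-0.275, 1.109)
t=5.000: state=(0.258, 0.738)
t=5.500: state=(0.327, -0.434)
t=6.000: state=(-0.024, -0.754)
t=6.500: state=(-0.248, -0.054)
t=7.000: state=(-0.103, 0.519)
t=7.500: state=(0.130, 0.291)
t=7.910: state=(0.155, -0.158)
largest grid value and its neighbours: omega(2.100)=2.64665, omega(2.110)=2.64781, omega(2.120)=2.64725
parabola through these three points peaks at t≈2.112 with omega≈2.64784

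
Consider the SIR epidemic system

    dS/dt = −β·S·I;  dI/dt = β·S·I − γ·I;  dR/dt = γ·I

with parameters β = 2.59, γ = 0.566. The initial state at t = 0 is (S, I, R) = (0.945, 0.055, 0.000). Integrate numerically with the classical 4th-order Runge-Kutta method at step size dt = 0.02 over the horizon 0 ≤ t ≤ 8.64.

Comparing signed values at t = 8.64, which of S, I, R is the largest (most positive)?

largest component: R

t=0.000: state=(0.945, 0.055, 0.000)
step 1 (dt=0.02): k1=(-0.135, 0.103, 0.031), k2=(-0.137, 0.105, 0.032), k3=(-0.137, 0.105, 0.032), k4=(-0.139, 0.107, 0.032); state += dt/6·(k1+2k2+2k3+k4)
t=0.020: state=(0.942, 0.057, 0.001)
t=0.040: state=(0.939, 0.059, 0.001)
t=0.060: state=(0.936, 0.062, 0.002)
continuing one RK4 step at a time; state shown every 25 steps (Δt=0.5):
t=0.500: state=(0.842, 0.133, 0.025)
t=1.000: state=(0.653, 0.266, 0.081)
t=1.500: state=(0.422, 0.402, 0.176)
t=2.000: state=(0.239, 0.461, 0.301)
t=2.500: state=(0.133, 0.438, 0.429)
t=3.000: state=(0.078, 0.377, 0.545)
t=3.500: state=(0.050, 0.308, 0.642)
t=4.000: state=(0.035, 0.245, 0.720)
t=4.500: state=(0.026, 0.192, 0.782)
t=5.000: state=(0.021, 0.149, 0.830)
t=5.500: state=(0.018, 0.115, 0.867)
t=6.000: state=(0.016, 0.089, 0.896)
t=6.500: state=(0.014, 0.068, 0.918)
t=7.000: state=(0.013, 0.052, 0.935)
t=7.500: state=(0.012, 0.040, 0.948)
t=8.000: state=(0.012, 0.031, 0.958)
t=8.500: state=(0.011, 0.023, 0.965)
t=8.640: state=(0.011, 0.022, 0.967)
compare at T: S=0.011, I=0.022, R=0.967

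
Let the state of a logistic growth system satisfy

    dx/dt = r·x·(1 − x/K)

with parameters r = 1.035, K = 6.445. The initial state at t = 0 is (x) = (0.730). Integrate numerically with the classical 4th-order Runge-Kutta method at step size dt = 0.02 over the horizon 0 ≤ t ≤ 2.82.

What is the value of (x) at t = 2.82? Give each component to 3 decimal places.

(x) = (4.530)

t=0.000: state=(0.730)
step 1 (dt=0.02): k1=(0.670), k2=(0.675), k3=(0.675), k4=(0.681); state += dt/6·(k1+2k2+2k3+k4)
t=0.020: state=(0.744)
t=0.040: state=(0.757)
t=0.060: state=(0.771)
continuing one RK4 step at a time; state shown every 5 steps (Δt=0.1):
t=0.100: state=(0.800)
t=0.200: state=(0.875)
t=0.300: state=(0.956)
t=0.400: state=(1.044)
t=0.500: state=(1.137)
t=0.600: state=(1.238)
t=0.700: state=(1.345)
t=0.800: state=(1.458)
t=0.900: state=(1.578)
t=1.000: state=(1.705)
t=1.100: state=(1.837)
t=1.200: state=(1.976)
t=1.300: state=(2.121)
t=1.400: state=(2.271)
t=1.500: state=(2.425)
t=1.600: state=(2.584)
t=1.700: state=(2.745)
t=1.800: state=(2.910)
t=1.900: state=(3.075)
t=2.000: state=(3.242)
t=2.100: state=(3.409)
t=2.200: state=(3.574)
t=2.300: state=(3.738)
t=2.400: state=(3.899)
t=2.500: state=(4.057)
t=2.600: state=(4.210)
t=2.700: state=(4.359)
t=2.800: state=(4.502)
t=2.820: state=(4.530)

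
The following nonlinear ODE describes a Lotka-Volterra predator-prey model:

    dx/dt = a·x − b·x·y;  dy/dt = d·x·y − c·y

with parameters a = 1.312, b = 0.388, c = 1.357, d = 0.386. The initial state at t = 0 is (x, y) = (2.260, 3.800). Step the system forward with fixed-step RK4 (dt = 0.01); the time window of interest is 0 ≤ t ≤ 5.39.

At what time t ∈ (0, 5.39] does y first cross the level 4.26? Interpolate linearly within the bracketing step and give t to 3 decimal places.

t = 3.216

t=0.000: state=(2.260, 3.800)
step 1 (dt=0.01): k1=(-0.367, -1.842), k2=(-0.359, -1.840), k3=(-0.359, -1.840), k4=(-0.350, -1.838); state += dt/6·(k1+2k2+2k3+k4)
t=0.010: state=(2.256, 3.782)
t=0.020: state=(2.253, 3.763)
t=0.030: state=(2.250, 3.745)
continuing one RK4 step at a time; state shown every 20 steps (Δt=0.2):
t=0.200: state=(2.219, 3.442)
t=0.400: state=(2.237, 3.115)
t=0.600: state=(2.310, 2.829)
t=0.800: state=(2.434, 2.590)
t=1.000: state=(2.609, 2.397)
t=1.200: state=(2.832, 2.254)
t=1.400: state=(3.104, 2.160)
t=1.600: state=(3.419, 2.118)
t=1.800: state=(3.771, 2.130)
t=2.000: state=(4.145, 2.204)
t=2.200: state=(4.519, 2.348)
t=2.400: state=(4.857, 2.571)
t=2.600: state=(5.113, 2.882)
t=2.800: state=(5.237, 3.279)
t=3.000: state=(5.186, 3.742)
t=3.200: state=(4.949, 4.223)
t=3.210: state=(4.933, 4.246)
next step: t=3.220: state=(4.916, 4.269) — y has crossed 4.26
linear interpolation between t=3.210 (4.24630) and t=3.220 (4.26946) → t≈3.216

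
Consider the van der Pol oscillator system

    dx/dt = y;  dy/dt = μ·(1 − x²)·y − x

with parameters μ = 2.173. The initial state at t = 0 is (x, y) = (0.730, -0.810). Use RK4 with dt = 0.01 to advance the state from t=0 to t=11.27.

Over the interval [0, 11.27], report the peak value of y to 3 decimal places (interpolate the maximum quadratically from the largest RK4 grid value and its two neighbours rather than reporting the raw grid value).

t=0.000: state=(0.730, -0.810)
step 1 (dt=0.01): k1=(-0.810, -1.552), k2=(-0.818, -1.566), k3=(-0.818, -1.567), k4=(-0.826, -1.581); state += dt/6·(k1+2k2+2k3+k4)
t=0.010: state=(0.722, -0.826)
t=0.020: state=(0.713, -0.842)
t=0.030: state=(0.705, -0.858)
continuing one RK4 step at a time; state shown every 50 steps (Δt=0.5):
t=0.500: state=(0.033, -2.262)
t=1.000: state=(-1.544, -2.663)
t=1.500: state=(-1.956, 0.126)
t=2.000: state=(-1.823, 0.332)
t=2.500: state=(-1.639, 0.403)
t=3.000: state=(-1.413, 0.513)
t=3.500: state=(-1.106, 0.751)
t=4.000: state=(-0.587, 1.483)
t=4.500: state=(0.698, 3.908)
t=5.000: state=(1.991, 0.487)
t=5.500: state=(1.954, -0.280)
t=6.000: state=(1.795, -0.348)
t=6.500: state=(1.605, -0.418)
t=7.000: state=(1.369, -0.540)
t=7.500: state=(1.040, -0.820)
t=8.000: state=(0.450, -1.744)
t=8.500: state=(-1.037, -4.010)
t=9.000: state=(-2.017, -0.148)
t=9.500: state=(-1.930, 0.297)
t=10.000: state=(-1.765, 0.358)
t=10.500: state=(-1.569, 0.433)
t=11.000: state=(-1.321, 0.572)
t=11.270: state=(-1.150, 0.709)
largest grid value and its neighbours: y(4.550)=4.02401, y(4.560)=4.02883, y(4.570)=4.02664
parabola through these three points peaks at t≈4.562 with y≈4.02895

max y = 4.029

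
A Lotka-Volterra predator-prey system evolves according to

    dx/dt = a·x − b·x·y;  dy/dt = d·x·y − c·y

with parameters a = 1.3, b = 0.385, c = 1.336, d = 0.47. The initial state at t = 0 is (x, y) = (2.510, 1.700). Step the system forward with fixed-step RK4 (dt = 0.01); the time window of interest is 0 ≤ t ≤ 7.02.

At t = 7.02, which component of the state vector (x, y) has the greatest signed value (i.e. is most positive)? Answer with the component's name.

largest component: y

t=0.000: state=(2.510, 1.700)
step 1 (dt=0.01): k1=(1.620, -0.266), k2=(1.627, -0.259), k3=(1.627, -0.259), k4=(1.633, -0.252); state += dt/6·(k1+2k2+2k3+k4)
t=0.010: state=(2.526, 1.697)
t=0.020: state=(2.543, 1.695)
t=0.030: state=(2.559, 1.693)
continuing one RK4 step at a time; state shown every 25 steps (Δt=0.25):
t=0.250: state=(2.955, 1.677)
t=0.500: state=(3.471, 1.750)
t=0.750: state=(4.025, 1.947)
t=1.000: state=(4.547, 2.308)
t=1.250: state=(4.910, 2.888)
t=1.500: state=(4.957, 3.706)
t=1.750: state=(4.586, 4.667)
t=2.000: state=(3.881, 5.508)
t=2.250: state=(3.084, 5.936)
t=2.500: state=(2.410, 5.859)
t=2.750: state=(1.936, 5.405)
t=3.000: state=(1.641, 4.768)
t=3.250: state=(1.482, 4.097)
t=3.500: state=(1.426, 3.477)
t=3.750: state=(1.450, 2.946)
t=4.000: state=(1.544, 2.513)
t=4.250: state=(1.706, 2.177)
t=4.500: state=(1.939, 1.930)
t=4.750: state=(2.248, 1.766)
t=5.000: state=(2.638, 1.684)
t=5.250: state=(3.106, 1.688)
t=5.500: state=(3.639, 1.796)
t=5.750: state=(4.193, 2.037)
t=6.000: state=(4.681, 2.460)
t=6.250: state=(4.965, 3.114)
t=6.500: state=(4.888, 3.994)
t=6.750: state=(4.397, 4.953)
t=7.000: state=(3.635, 5.693)
t=7.020: state=(3.570, 5.733)
compare at T: x=3.570, y=5.733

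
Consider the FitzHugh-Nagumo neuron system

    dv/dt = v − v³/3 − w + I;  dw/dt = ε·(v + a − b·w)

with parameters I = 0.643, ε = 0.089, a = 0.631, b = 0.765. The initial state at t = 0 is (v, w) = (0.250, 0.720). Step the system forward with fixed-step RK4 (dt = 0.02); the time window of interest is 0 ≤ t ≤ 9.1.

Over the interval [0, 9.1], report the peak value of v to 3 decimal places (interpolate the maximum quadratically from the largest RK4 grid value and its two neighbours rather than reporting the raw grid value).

max v = 1.464

t=0.000: state=(0.250, 0.720)
step 1 (dt=0.02): k1=(0.168, 0.029), k2=(0.169, 0.030), k3=(0.169, 0.030), k4=(0.170, 0.030); state += dt/6·(k1+2k2+2k3+k4)
t=0.020: state=(0.253, 0.721)
t=0.040: state=(0.257, 0.721)
t=0.060: state=(0.260, 0.722)
continuing one RK4 step at a time; state shown every 25 steps (Δt=0.5):
t=0.500: state=(0.352, 0.737)
t=1.000: state=(0.498, 0.758)
t=1.500: state=(0.694, 0.786)
t=2.000: state=(0.928, 0.823)
t=2.500: state=(1.157, 0.869)
t=3.000: state=(1.329, 0.922)
t=3.500: state=(1.425, 0.979)
t=4.000: state=(1.461, 1.037)
t=4.500: state=(1.460, 1.094)
t=5.000: state=(1.437, 1.149)
t=5.500: state=(1.404, 1.200)
t=6.000: state=(1.363, 1.248)
t=6.500: state=(1.318, 1.292)
t=7.000: state=(1.269, 1.333)
t=7.500: state=(1.216, 1.371)
t=8.000: state=(1.158, 1.404)
t=8.500: state=(1.094, 1.434)
t=9.000: state=(1.023, 1.460)
t=9.100: state=(1.008, 1.465)
largest grid value and its neighbours: v(4.180)=1.46378, v(4.200)=1.46382, v(4.220)=1.46382
parabola through these three points peaks at t≈4.209 with v≈1.46382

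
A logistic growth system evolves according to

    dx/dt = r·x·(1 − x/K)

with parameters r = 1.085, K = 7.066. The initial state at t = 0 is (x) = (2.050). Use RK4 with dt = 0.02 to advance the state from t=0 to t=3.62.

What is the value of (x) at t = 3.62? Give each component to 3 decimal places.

t=0.000: state=(2.050)
step 1 (dt=0.02): k1=(1.579), k2=(1.586), k3=(1.586), k4=(1.593); state += dt/6·(k1+2k2+2k3+k4)
t=0.020: state=(2.082)
t=0.040: state=(2.114)
t=0.060: state=(2.146)
continuing one RK4 step at a time; state shown every 10 steps (Δt=0.2):
t=0.200: state=(2.380)
t=0.400: state=(2.733)
t=0.600: state=(3.104)
t=0.800: state=(3.486)
t=1.000: state=(3.868)
t=1.200: state=(4.243)
t=1.400: state=(4.601)
t=1.600: state=(4.937)
t=1.800: state=(5.245)
t=2.000: state=(5.523)
t=2.200: state=(5.769)
t=2.400: state=(5.983)
t=2.600: state=(6.167)
t=2.800: state=(6.324)
t=3.000: state=(6.457)
t=3.200: state=(6.567)
t=3.400: state=(6.659)
t=3.600: state=(6.734)
t=3.620: state=(6.741)

(x) = (6.741)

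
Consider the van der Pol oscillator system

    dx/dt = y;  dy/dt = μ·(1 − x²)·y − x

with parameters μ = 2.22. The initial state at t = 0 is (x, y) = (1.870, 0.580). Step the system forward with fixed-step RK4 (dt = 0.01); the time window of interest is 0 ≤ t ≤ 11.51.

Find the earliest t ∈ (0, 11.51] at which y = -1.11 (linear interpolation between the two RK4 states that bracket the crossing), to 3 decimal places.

t=0.000: state=(1.870, 0.580)
step 1 (dt=0.01): k1=(0.580, -5.085), k2=(0.555, -4.960), k3=(0.555, -4.963), k4=(0.530, -4.840); state += dt/6·(k1+2k2+2k3+k4)
t=0.010: state=(1.876, 0.530)
t=0.020: state=(1.881, 0.483)
t=0.030: state=(1.885, 0.438)
continuing one RK4 step at a time; state shown every 50 steps (Δt=0.5):
t=0.500: state=(1.854, -0.281)
t=1.000: state=(1.687, -0.375)
t=1.500: state=(1.478, -0.469)
t=2.000: state=(1.204, -0.653)
t=2.460: state=(0.820, -1.095)
next step: t=2.470: state=(0.809, -1.111) — y has crossed -1.11
linear interpolation between t=2.460 (-1.09493) and t=2.470 (-1.11131) → t≈2.469

t = 2.469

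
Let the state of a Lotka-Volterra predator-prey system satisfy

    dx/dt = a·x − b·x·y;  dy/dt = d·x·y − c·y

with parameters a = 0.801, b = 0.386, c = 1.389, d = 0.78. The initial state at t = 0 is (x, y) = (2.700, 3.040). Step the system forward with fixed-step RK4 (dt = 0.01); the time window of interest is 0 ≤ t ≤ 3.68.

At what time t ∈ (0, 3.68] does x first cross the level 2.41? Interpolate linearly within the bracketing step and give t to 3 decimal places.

t=0.000: state=(2.700, 3.040)
step 1 (dt=0.01): k1=(-1.006, 2.180), k2=(-1.015, 2.176), k3=(-1.015, 2.175), k4=(-1.024, 2.171); state += dt/6·(k1+2k2+2k3+k4)
t=0.010: state=(2.690, 3.062)
t=0.020: state=(2.680, 3.083)
t=0.030: state=(2.669, 3.105)
continuing one RK4 step at a time; state shown every 20 steps (Δt=0.2):
t=0.200: state=(2.466, 3.448)
t=0.240: state=(2.413, 3.520)
next step: t=0.250: state=(2.399, 3.537) — x has crossed 2.41
linear interpolation between t=0.240 (2.41289) and t=0.250 (2.39940) → t≈0.242

t = 0.242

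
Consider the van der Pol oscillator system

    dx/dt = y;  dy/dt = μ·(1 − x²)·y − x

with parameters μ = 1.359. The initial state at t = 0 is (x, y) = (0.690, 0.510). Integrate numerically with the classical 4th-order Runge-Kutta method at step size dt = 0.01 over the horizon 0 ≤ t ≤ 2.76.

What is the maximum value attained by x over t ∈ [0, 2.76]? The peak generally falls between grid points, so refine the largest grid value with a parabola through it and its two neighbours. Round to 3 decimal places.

t=0.000: state=(0.690, 0.510)
step 1 (dt=0.01): k1=(0.510, -0.327), k2=(0.508, -0.333), k3=(0.508, -0.333), k4=(0.507, -0.339); state += dt/6·(k1+2k2+2k3+k4)
t=0.010: state=(0.695, 0.507)
t=0.020: state=(0.700, 0.503)
t=0.030: state=(0.705, 0.500)
continuing one RK4 step at a time; state shown every 10 steps (Δt=0.1):
t=0.100: state=(0.739, 0.471)
t=0.200: state=(0.784, 0.420)
t=0.300: state=(0.823, 0.359)
t=0.400: state=(0.855, 0.288)
t=0.500: state=(0.880, 0.210)
t=0.600: state=(0.897, 0.125)
t=0.700: state=(0.905, 0.037)
t=0.800: state=(0.904, -0.053)
t=0.900: state=(0.894, -0.146)
t=1.000: state=(0.875, -0.240)
t=1.100: state=(0.846, -0.337)
t=1.200: state=(0.808, -0.436)
t=1.300: state=(0.759, -0.540)
t=1.400: state=(0.699, -0.651)
t=1.500: state=(0.628, -0.771)
t=1.600: state=(0.545, -0.905)
t=1.700: state=(0.447, -1.054)
t=1.800: state=(0.333, -1.224)
t=1.900: state=(0.201, -1.417)
t=2.000: state=(0.049, -1.634)
t=2.100: state=(-0.126, -1.867)
t=2.200: state=(-0.324, -2.100)
t=2.300: state=(-0.545, -2.298)
t=2.400: state=(-0.781, -2.410)
t=2.500: state=(-1.022, -2.380)
t=2.600: state=(-1.251, -2.174)
t=2.700: state=(-1.452, -1.812)
t=2.760: state=(-1.552, -1.550)
largest grid value and its neighbours: x(0.730)=0.90590, x(0.740)=0.90596, x(0.750)=0.90592
parabola through these three points peaks at t≈0.741 with x≈0.90596

max x = 0.906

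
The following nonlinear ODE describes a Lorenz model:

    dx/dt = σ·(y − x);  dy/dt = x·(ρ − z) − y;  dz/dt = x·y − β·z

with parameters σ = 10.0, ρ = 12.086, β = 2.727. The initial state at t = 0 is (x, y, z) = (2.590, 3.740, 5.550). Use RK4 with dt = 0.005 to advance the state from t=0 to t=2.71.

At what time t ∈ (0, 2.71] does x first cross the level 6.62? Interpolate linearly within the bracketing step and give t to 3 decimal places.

t=0.000: state=(2.590, 3.740, 5.550)
step 1 (dt=0.005): k1=(11.500, 13.188, -5.448), k2=(11.542, 13.379, -5.217), k3=(11.546, 13.378, -5.217), k4=(11.592, 13.568, -4.984); state += dt/6·(k1+2k2+2k3+k4)
t=0.005: state=(2.648, 3.807, 5.524)
t=0.010: state=(2.706, 3.876, 5.500)
t=0.015: state=(2.765, 3.946, 5.479)
continuing one RK4 step at a time; state shown every 20 steps (Δt=0.1):
t=0.100: state=(3.899, 5.421, 5.536)
t=0.200: state=(5.650, 7.584, 6.978)
t=0.245: state=(6.527, 8.452, 8.252)
next step: t=0.250: state=(6.623, 8.533, 8.418) — x has crossed 6.62
linear interpolation between t=0.245 (6.52659) and t=0.250 (6.62250) → t≈0.250

t = 0.250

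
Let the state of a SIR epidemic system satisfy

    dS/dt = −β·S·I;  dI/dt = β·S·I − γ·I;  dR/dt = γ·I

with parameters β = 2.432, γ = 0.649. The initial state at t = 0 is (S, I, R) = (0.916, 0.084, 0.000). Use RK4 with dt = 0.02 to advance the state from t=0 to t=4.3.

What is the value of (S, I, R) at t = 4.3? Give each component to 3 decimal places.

(S, I, R) = (0.048, 0.165, 0.787)

t=0.000: state=(0.916, 0.084, 0.000)
step 1 (dt=0.02): k1=(-0.187, 0.133, 0.055), k2=(-0.190, 0.134, 0.055), k3=(-0.190, 0.134, 0.055), k4=(-0.192, 0.136, 0.056); state += dt/6·(k1+2k2+2k3+k4)
t=0.020: state=(0.912, 0.087, 0.001)
t=0.040: state=(0.908, 0.089, 0.002)
t=0.060: state=(0.904, 0.092, 0.003)
continuing one RK4 step at a time; state shown every 10 steps (Δt=0.2):
t=0.200: state=(0.873, 0.114, 0.013)
t=0.400: state=(0.819, 0.151, 0.030)
t=0.600: state=(0.753, 0.195, 0.052)
t=0.800: state=(0.677, 0.242, 0.081)
t=1.000: state=(0.595, 0.290, 0.115)
t=1.200: state=(0.511, 0.333, 0.156)
t=1.400: state=(0.431, 0.368, 0.201)
t=1.600: state=(0.358, 0.391, 0.251)
t=1.800: state=(0.295, 0.403, 0.302)
t=2.000: state=(0.242, 0.403, 0.355)
t=2.200: state=(0.200, 0.394, 0.407)
t=2.400: state=(0.165, 0.378, 0.457)
t=2.600: state=(0.138, 0.357, 0.504)
t=2.800: state=(0.117, 0.334, 0.549)
t=3.000: state=(0.100, 0.309, 0.591)
t=3.200: state=(0.087, 0.284, 0.630)
t=3.400: state=(0.076, 0.259, 0.665)
t=3.600: state=(0.067, 0.236, 0.697)
t=3.800: state=(0.060, 0.214, 0.726)
t=4.000: state=(0.055, 0.193, 0.752)
t=4.200: state=(0.050, 0.174, 0.776)
t=4.300: state=(0.048, 0.165, 0.787)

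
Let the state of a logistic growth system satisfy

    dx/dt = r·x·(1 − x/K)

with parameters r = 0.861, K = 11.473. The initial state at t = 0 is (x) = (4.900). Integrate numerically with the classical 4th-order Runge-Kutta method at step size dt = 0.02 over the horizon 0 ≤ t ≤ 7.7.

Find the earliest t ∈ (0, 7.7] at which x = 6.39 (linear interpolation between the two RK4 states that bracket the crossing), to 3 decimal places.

t = 0.607

t=0.000: state=(4.900)
step 1 (dt=0.02): k1=(2.417), k2=(2.420), k3=(2.420), k4=(2.423); state += dt/6·(k1+2k2+2k3+k4)
t=0.020: state=(4.948)
t=0.040: state=(4.997)
t=0.060: state=(5.046)
continuing one RK4 step at a time; state shown every 25 steps (Δt=0.5):
t=0.500: state=(6.128)
t=0.600: state=(6.373)
next step: t=0.620: state=(6.422) — x has crossed 6.39
linear interpolation between t=0.600 (6.37310) and t=0.620 (6.42183) → t≈0.607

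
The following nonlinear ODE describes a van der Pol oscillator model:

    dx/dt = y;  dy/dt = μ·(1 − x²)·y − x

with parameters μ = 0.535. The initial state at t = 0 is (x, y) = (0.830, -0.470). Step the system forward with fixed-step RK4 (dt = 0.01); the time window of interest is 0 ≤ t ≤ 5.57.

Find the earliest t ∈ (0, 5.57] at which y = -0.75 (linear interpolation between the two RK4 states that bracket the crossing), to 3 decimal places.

t = 0.314

t=0.000: state=(0.830, -0.470)
step 1 (dt=0.01): k1=(-0.470, -0.908), k2=(-0.475, -0.908), k3=(-0.475, -0.908), k4=(-0.479, -0.907); state += dt/6·(k1+2k2+2k3+k4)
t=0.010: state=(0.825, -0.479)
t=0.020: state=(0.820, -0.488)
t=0.030: state=(0.815, -0.497)
continuing one RK4 step at a time; state shown every 20 steps (Δt=0.2):
t=0.200: state=(0.718, -0.649)
t=0.310: state=(0.641, -0.746)
next step: t=0.320: state=(0.634, -0.755) — y has crossed -0.75
linear interpolation between t=0.310 (-0.74630) and t=0.320 (-0.75506) → t≈0.314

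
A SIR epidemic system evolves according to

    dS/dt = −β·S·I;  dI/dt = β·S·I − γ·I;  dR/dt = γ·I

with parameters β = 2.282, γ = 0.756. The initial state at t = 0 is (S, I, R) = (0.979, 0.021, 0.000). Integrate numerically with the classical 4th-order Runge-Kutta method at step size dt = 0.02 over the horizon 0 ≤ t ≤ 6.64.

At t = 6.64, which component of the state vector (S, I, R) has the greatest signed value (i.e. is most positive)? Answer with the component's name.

t=0.000: state=(0.979, 0.021, 0.000)
step 1 (dt=0.02): k1=(-0.047, 0.031, 0.016), k2=(-0.048, 0.031, 0.016), k3=(-0.048, 0.031, 0.016), k4=(-0.048, 0.032, 0.016); state += dt/6·(k1+2k2+2k3+k4)
t=0.020: state=(0.978, 0.022, 0.000)
t=0.040: state=(0.977, 0.022, 0.001)
t=0.060: state=(0.976, 0.023, 0.001)
continuing one RK4 step at a time; state shown every 25 steps (Δt=0.5):
t=0.500: state=(0.945, 0.043, 0.012)
t=1.000: state=(0.881, 0.084, 0.035)
t=1.500: state=(0.773, 0.149, 0.078)
t=2.000: state=(0.624, 0.227, 0.149)
t=2.500: state=(0.463, 0.289, 0.248)
t=3.000: state=(0.328, 0.310, 0.363)
t=3.500: state=(0.232, 0.291, 0.477)
t=4.000: state=(0.170, 0.250, 0.580)
t=4.500: state=(0.131, 0.203, 0.665)
t=5.000: state=(0.107, 0.159, 0.734)
t=5.500: state=(0.091, 0.122, 0.787)
t=6.000: state=(0.081, 0.092, 0.827)
t=6.500: state=(0.074, 0.069, 0.857)
t=6.640: state=(0.072, 0.064, 0.864)
compare at T: S=0.072, I=0.064, R=0.864

largest component: R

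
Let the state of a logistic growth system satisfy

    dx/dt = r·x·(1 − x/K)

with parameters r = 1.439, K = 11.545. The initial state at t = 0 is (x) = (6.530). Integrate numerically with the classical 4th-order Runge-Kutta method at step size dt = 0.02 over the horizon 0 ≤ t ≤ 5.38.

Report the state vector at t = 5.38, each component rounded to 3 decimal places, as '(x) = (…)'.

t=0.000: state=(6.530)
step 1 (dt=0.02): k1=(4.082), k2=(4.074), k3=(4.074), k4=(4.066); state += dt/6·(k1+2k2+2k3+k4)
t=0.020: state=(6.611)
t=0.040: state=(6.693)
t=0.060: state=(6.773)
continuing one RK4 step at a time; state shown every 10 steps (Δt=0.2):
t=0.200: state=(7.326)
t=0.400: state=(8.063)
t=0.600: state=(8.721)
t=0.800: state=(9.289)
t=1.000: state=(9.766)
t=1.200: state=(10.158)
t=1.400: state=(10.472)
t=1.600: state=(10.721)
t=1.800: state=(10.916)
t=2.000: state=(11.067)
t=2.200: state=(11.183)
t=2.400: state=(11.271)
t=2.600: state=(11.338)
t=2.800: state=(11.389)
t=3.000: state=(11.428)
t=3.200: state=(11.457)
t=3.400: state=(11.479)
t=3.600: state=(11.495)
t=3.800: state=(11.508)
t=4.000: state=(11.517)
t=4.200: state=(11.524)
t=4.400: state=(11.529)
t=4.600: state=(11.533)
t=4.800: state=(11.536)
t=5.000: state=(11.538)
t=5.200: state=(11.540)
t=5.380: state=(11.541)

(x) = (11.541)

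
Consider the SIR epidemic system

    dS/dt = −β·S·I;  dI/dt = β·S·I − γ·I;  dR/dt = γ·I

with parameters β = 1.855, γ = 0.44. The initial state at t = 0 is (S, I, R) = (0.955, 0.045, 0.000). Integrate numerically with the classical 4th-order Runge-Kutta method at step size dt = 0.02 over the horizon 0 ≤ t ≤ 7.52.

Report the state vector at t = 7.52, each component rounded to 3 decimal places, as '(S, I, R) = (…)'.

t=0.000: state=(0.955, 0.045, 0.000)
step 1 (dt=0.02): k1=(-0.080, 0.060, 0.020), k2=(-0.081, 0.061, 0.020), k3=(-0.081, 0.061, 0.020), k4=(-0.082, 0.061, 0.020); state += dt/6·(k1+2k2+2k3+k4)
t=0.020: state=(0.953, 0.046, 0.000)
t=0.040: state=(0.952, 0.047, 0.001)
t=0.060: state=(0.950, 0.049, 0.001)
continuing one RK4 step at a time; state shown every 25 steps (Δt=0.5):
t=0.500: state=(0.900, 0.086, 0.014)
t=1.000: state=(0.808, 0.152, 0.040)
t=1.500: state=(0.674, 0.244, 0.083)
t=2.000: state=(0.514, 0.339, 0.147)
t=2.500: state=(0.362, 0.408, 0.230)
t=3.000: state=(0.244, 0.432, 0.323)
t=3.500: state=(0.164, 0.418, 0.417)
t=4.000: state=(0.113, 0.381, 0.506)
t=4.500: state=(0.081, 0.334, 0.584)
t=5.000: state=(0.061, 0.286, 0.653)
t=5.500: state=(0.048, 0.242, 0.711)
t=6.000: state=(0.039, 0.202, 0.759)
t=6.500: state=(0.033, 0.167, 0.800)
t=7.000: state=(0.028, 0.138, 0.833)
t=7.500: state=(0.025, 0.114, 0.861)
t=7.520: state=(0.025, 0.113, 0.862)

(S, I, R) = (0.025, 0.113, 0.862)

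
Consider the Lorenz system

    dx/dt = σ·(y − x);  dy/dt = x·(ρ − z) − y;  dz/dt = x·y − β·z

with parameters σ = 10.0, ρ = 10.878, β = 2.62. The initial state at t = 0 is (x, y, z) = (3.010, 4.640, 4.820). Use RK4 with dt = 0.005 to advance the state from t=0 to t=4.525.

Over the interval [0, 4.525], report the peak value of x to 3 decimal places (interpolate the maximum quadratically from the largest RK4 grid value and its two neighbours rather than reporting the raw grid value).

t=0.000: state=(3.010, 4.640, 4.820)
step 1 (dt=0.005): k1=(16.300, 13.595, 1.338), k2=(16.232, 13.797, 1.622), k3=(16.239, 13.794, 1.621), k4=(16.178, 13.992, 1.907); state += dt/6·(k1+2k2+2k3+k4)
t=0.005: state=(3.091, 4.709, 4.828)
t=0.010: state=(3.172, 4.780, 4.839)
t=0.015: state=(3.252, 4.853, 4.853)
continuing one RK4 step at a time; state shown every 40 steps (Δt=0.2):
t=0.200: state=(6.310, 7.909, 7.798)
t=0.400: state=(7.270, 6.251, 13.303)
t=0.600: state=(4.218, 2.923, 11.613)
t=0.800: state=(2.996, 2.980, 8.324)
t=1.000: state=(3.788, 4.543, 6.862)
t=1.200: state=(5.703, 6.683, 8.408)
t=1.400: state=(6.545, 6.193, 11.696)
t=1.600: state=(4.916, 4.020, 11.365)
t=1.800: state=(3.872, 3.762, 9.178)
t=2.000: state=(4.327, 4.831, 8.113)
t=2.200: state=(5.531, 6.091, 9.140)
t=2.400: state=(5.950, 5.733, 10.978)
t=2.600: state=(5.017, 4.489, 10.803)
t=2.800: state=(4.373, 4.303, 9.461)
t=3.000: state=(4.684, 5.018, 8.843)
t=3.200: state=(5.415, 5.717, 9.559)
t=3.400: state=(5.581, 5.425, 10.568)
t=3.600: state=(5.023, 4.720, 10.403)
t=3.800: state=(4.663, 4.637, 9.593)
t=4.000: state=(4.887, 5.102, 9.277)
t=4.200: state=(5.316, 5.473, 9.763)
t=4.400: state=(5.363, 5.254, 10.309)
t=4.525: state=(5.164, 4.977, 10.296)
largest grid value and its neighbours: x(0.330)=7.60346, x(0.335)=7.60659, x(0.340)=7.60548
parabola through these three points peaks at t≈0.336 with x≈7.60671

max x = 7.607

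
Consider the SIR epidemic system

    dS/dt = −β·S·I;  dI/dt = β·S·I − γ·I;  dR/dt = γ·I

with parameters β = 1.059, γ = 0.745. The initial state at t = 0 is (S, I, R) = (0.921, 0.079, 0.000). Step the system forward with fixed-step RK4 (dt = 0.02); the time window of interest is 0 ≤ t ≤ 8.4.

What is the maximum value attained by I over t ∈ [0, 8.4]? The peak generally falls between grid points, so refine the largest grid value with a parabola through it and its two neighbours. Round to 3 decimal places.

t=0.000: state=(0.921, 0.079, 0.000)
step 1 (dt=0.02): k1=(-0.077, 0.018, 0.059), k2=(-0.077, 0.018, 0.059), k3=(-0.077, 0.018, 0.059), k4=(-0.077, 0.018, 0.059); state += dt/6·(k1+2k2+2k3+k4)
t=0.020: state=(0.919, 0.079, 0.001)
t=0.040: state=(0.918, 0.080, 0.002)
t=0.060: state=(0.916, 0.080, 0.004)
continuing one RK4 step at a time; state shown every 25 steps (Δt=0.5):
t=0.500: state=(0.881, 0.088, 0.031)
t=1.000: state=(0.839, 0.095, 0.065)
t=1.500: state=(0.797, 0.101, 0.102)
t=2.000: state=(0.754, 0.105, 0.140)
t=2.500: state=(0.713, 0.107, 0.180)
t=3.000: state=(0.674, 0.106, 0.220)
t=3.500: state=(0.637, 0.104, 0.259)
t=4.000: state=(0.604, 0.099, 0.297)
t=4.500: state=(0.574, 0.093, 0.333)
t=5.000: state=(0.547, 0.087, 0.366)
t=5.500: state=(0.524, 0.079, 0.397)
t=6.000: state=(0.503, 0.072, 0.425)
t=6.500: state=(0.485, 0.064, 0.450)
t=7.000: state=(0.470, 0.057, 0.473)
t=7.500: state=(0.457, 0.050, 0.493)
t=8.000: state=(0.446, 0.044, 0.510)
t=8.400: state=(0.438, 0.039, 0.523)
largest grid value and its neighbours: I(2.600)=0.10698, I(2.620)=0.10698, I(2.640)=0.10698
parabola through these three points peaks at t≈2.619 with I≈0.10698

max I = 0.107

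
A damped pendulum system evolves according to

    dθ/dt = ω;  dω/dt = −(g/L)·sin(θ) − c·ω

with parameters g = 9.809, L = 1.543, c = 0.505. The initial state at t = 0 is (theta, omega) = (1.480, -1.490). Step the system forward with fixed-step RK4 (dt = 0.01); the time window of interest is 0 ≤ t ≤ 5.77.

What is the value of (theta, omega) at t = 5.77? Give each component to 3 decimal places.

t=0.000: state=(1.480, -1.490)
step 1 (dt=0.01): k1=(-1.490, -5.578), k2=(-1.518, -5.560), k3=(-1.518, -5.560), k4=(-1.546, -5.541); state += dt/6·(k1+2k2+2k3+k4)
t=0.010: state=(1.465, -1.546)
t=0.020: state=(1.449, -1.601)
t=0.030: state=(1.433, -1.656)
continuing one RK4 step at a time; state shown every 20 steps (Δt=0.2):
t=0.200: state=(1.077, -2.502)
t=0.400: state=(0.506, -3.114)
t=0.600: state=(-0.122, -3.034)
t=0.800: state=(-0.661, -2.267)
t=1.000: state=(-1.005, -1.142)
t=1.200: state=(-1.115, 0.034)
t=1.400: state=(-0.999, 1.093)
t=1.600: state=(-0.694, 1.899)
t=1.800: state=(-0.268, 2.275)
t=2.000: state=(0.179, 2.102)
t=2.200: state=(0.541, 1.461)
t=2.400: state=(0.747, 0.580)
t=2.600: state=(0.772, -0.322)
t=2.800: state=(0.628, -1.080)
t=3.000: state=(0.359, -1.553)
t=3.200: state=(0.033, -1.637)
t=3.400: state=(-0.269, -1.329)
t=3.600: state=(-0.480, -0.746)
t=3.800: state=(-0.561, -0.061)
t=4.000: state=(-0.508, 0.572)
t=4.200: state=(-0.344, 1.023)
t=4.400: state=(-0.117, 1.202)
t=4.600: state=(0.116, 1.082)
t=4.800: state=(0.300, 0.720)
t=5.000: state=(0.395, 0.229)
t=5.200: state=(0.391, -0.266)
t=5.400: state=(0.296, -0.654)
t=5.600: state=(0.142, -0.856)
t=5.770: state=(-0.006, -0.855)

(theta, omega) = (-0.006, -0.855)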